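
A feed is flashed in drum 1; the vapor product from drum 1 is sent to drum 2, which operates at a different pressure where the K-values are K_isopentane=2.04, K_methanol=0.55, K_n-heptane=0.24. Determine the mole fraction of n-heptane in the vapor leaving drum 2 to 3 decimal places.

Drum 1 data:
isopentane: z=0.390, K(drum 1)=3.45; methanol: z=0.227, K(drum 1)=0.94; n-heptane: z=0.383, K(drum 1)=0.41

Drum 1:
Let ψ₁ = V/F and solve Σ zᵢ(Kᵢ−1)/(1+ψ₁(Kᵢ−1)) = 0.
g(0) = ΣzᵢKᵢ − 1 = 0.716 and g(1) = 1 − Σzᵢ/Kᵢ = -0.289, so a root lies in (0, 1).
Iterate (Newton) starting at ψ₁ = 0.5:
  ψ₁ = 0.500: g = 0.0949, g' = -0.742 → ψ₁ = 0.628
  ψ₁ = 0.628: g = 0.0034, g' = -0.701 → ψ₁ = 0.633
Converged at ψ₁ = 0.633.
Drum-1 compositions:
  isopentane: x = 0.153, y = 0.528
  methanol: x = 0.236, y = 0.222
  n-heptane: x = 0.611, y = 0.251
Drum-2 feed = drum-1 vapor: z₂ = (0.5276, 0.2218, 0.2506).
Drum 2:
Material balance + equilibrium reduce to Σ zᵢ(Kᵢ−1)/(1+ψ₂(Kᵢ−1)) = 0.
Feasibility: ΣzᵢKᵢ = 1.259, Σzᵢ/Kᵢ = 1.706 — both > 1, two phases present.
Iterate (Newton) starting at ψ₂ = 0.5:
  ψ₂ = 0.500: g = -0.0749, g' = -0.698 → ψ₂ = 0.393
  ψ₂ = 0.393: g = -0.0031, g' = -0.648 → ψ₂ = 0.388
Converged at ψ₂ = 0.388.
  isopentane: x = 0.376, y = 0.767
  methanol: x = 0.269, y = 0.148
  n-heptane: x = 0.355, y = 0.085

y_n-heptane (drum 2) = 0.085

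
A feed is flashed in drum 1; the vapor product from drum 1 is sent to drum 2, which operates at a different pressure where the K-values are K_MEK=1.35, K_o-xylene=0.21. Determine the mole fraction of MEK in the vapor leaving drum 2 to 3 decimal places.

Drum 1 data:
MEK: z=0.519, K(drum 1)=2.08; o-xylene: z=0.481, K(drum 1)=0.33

y_MEK (drum 2) = 0.936

Drum 1:
Let ψ₁ = V/F and solve Σ zᵢ(Kᵢ−1)/(1+ψ₁(Kᵢ−1)) = 0.
g(0) = ΣzᵢKᵢ − 1 = 0.238 and g(1) = 1 − Σzᵢ/Kᵢ = -0.707, so a root lies in (0, 1).
Binary case is linear: z₁(K₁−1)(1+ψ₁(K₂−1)) + z₂(K₂−1)(1+ψ₁(K₁−1)) = 0
⇒ ψ₁ = [z₁(K₁−1)+z₂(K₂−1)] / [−(K₁−1)(K₂−1)] = 0.2383/0.7236 = 0.329
Drum-1 compositions:
  MEK: x = 0.383, y = 0.796
  o-xylene: x = 0.617, y = 0.204
Drum-2 feed = drum-1 vapor: z₂ = (0.7963, 0.2037).
Drum 2:
Material balance + equilibrium reduce to Σ zᵢ(Kᵢ−1)/(1+ψ₂(Kᵢ−1)) = 0.
Check two-phase: ΣzᵢKᵢ = 1.118 > 1 and Σzᵢ/Kᵢ = 1.560 > 1, so g(0) = 0.118 > 0 and g(1) = -0.560 < 0.
Binary case is linear: z₁(K₁−1)(1+ψ₂(K₂−1)) + z₂(K₂−1)(1+ψ₂(K₁−1)) = 0
⇒ ψ₂ = [z₁(K₁−1)+z₂(K₂−1)] / [−(K₁−1)(K₂−1)] = 0.1178/0.2765 = 0.426
  MEK: x = 0.693, y = 0.936
  o-xylene: x = 0.307, y = 0.064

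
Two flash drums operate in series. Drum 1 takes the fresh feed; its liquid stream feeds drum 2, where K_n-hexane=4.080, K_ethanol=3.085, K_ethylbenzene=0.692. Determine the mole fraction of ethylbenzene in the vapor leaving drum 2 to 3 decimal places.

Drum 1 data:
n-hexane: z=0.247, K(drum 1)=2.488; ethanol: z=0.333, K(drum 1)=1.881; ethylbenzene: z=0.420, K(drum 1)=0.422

Drum 1:
Rachford–Rice: g(ψ₁) = Σ zᵢ(Kᵢ−1)/(1+ψ₁(Kᵢ−1)) = 0.
Feasibility: ΣzᵢKᵢ = 1.418, Σzᵢ/Kᵢ = 1.272 — both > 1, two phases present.
Iterate (Newton) starting at ψ₁ = 0.69:
  ψ₁ = 0.690: g = -0.0400, g' = -0.621 → ψ₁ = 0.626
  ψ₁ = 0.626: g = -0.0008, g' = -0.598 → ψ₁ = 0.624
Converged at ψ₁ = 0.624.
Drum-1 compositions:
  n-hexane: x = 0.128, y = 0.319
  ethanol: x = 0.215, y = 0.404
  ethylbenzene: x = 0.657, y = 0.277
Drum-2 feed = drum-1 liquid: z₂ = (0.1280, 0.2148, 0.6571).
Drum 2:
Rachford–Rice: g(ψ₂) = Σ zᵢ(Kᵢ−1)/(1+ψ₂(Kᵢ−1)) = 0.
Check two-phase: ΣzᵢKᵢ = 1.640 > 1 and Σzᵢ/Kᵢ = 1.051 > 1, so g(0) = 0.640 > 0 and g(1) = -0.051 < 0.
Iterate (Newton) starting at ψ₂ = 0.36:
  ψ₂ = 0.360: g = 0.2153, g' = -0.657 → ψ₂ = 0.688
  ψ₂ = 0.688: g = 0.0537, g' = -0.383 → ψ₂ = 0.828
  ψ₂ = 0.828: g = 0.0037, g' = -0.334 → ψ₂ = 0.839
Converged at ψ₂ = 0.839.
  n-hexane: x = 0.036, y = 0.146
  ethanol: x = 0.078, y = 0.241
  ethylbenzene: x = 0.886, y = 0.613

y_ethylbenzene (drum 2) = 0.613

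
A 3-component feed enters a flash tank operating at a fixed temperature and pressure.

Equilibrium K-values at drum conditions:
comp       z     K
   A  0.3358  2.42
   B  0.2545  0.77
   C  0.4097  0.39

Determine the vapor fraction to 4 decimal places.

ψ = 0.2415

Let ψ = V/F and solve Σ zᵢ(Kᵢ−1)/(1+ψ(Kᵢ−1)) = 0.
Check two-phase: ΣzᵢKᵢ = 1.1684 > 1 and Σzᵢ/Kᵢ = 1.5198 > 1, so g(0) = 0.1684 > 0 and g(1) = -0.5198 < 0.
Newton–Raphson from ψ = 0.36:
  ψ = 0.3600: g = -0.06853, g' = -0.5628 → ψ = 0.2382
  ψ = 0.2382: g = 0.00196, g' = -0.6018 → ψ = 0.2415
Converged at ψ = 0.2415.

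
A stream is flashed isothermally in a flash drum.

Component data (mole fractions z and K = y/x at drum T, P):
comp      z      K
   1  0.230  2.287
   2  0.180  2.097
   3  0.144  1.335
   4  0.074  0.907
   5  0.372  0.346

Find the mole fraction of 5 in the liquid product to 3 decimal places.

x_5 = 0.535

Rachford–Rice: g(ψ) = Σ zᵢ(Kᵢ−1)/(1+ψ(Kᵢ−1)) = 0.
Check two-phase: ΣzᵢKᵢ = 1.292 > 1 and Σzᵢ/Kᵢ = 1.451 > 1, so g(0) = 0.292 > 0 and g(1) = -0.451 < 0.
Newton iteration, ψ⁰ = 0.5:
  ψ = 0.500: g = -0.0198, g' = -0.595 → ψ = 0.467
Converged at ψ = 0.467.
Compositions from xᵢ = zᵢ/(1+ψ(Kᵢ−1)), yᵢ = Kᵢxᵢ:
  1: x = 0.144, y = 0.329
  2: x = 0.119, y = 0.250
  3: x = 0.125, y = 0.166
  4: x = 0.077, y = 0.070
  5: x = 0.535, y = 0.185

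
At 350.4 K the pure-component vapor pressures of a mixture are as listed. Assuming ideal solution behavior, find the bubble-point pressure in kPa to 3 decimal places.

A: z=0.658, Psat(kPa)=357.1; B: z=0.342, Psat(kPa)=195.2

At the bubble point ψ → 0, so ΣzᵢKᵢ = 1 with Kᵢ = Pᵢˢᵃᵗ/P ⇒ P = ΣzᵢPᵢˢᵃᵗ.
P = 0.658·357.1 + 0.342·195.2 = 301.730 kPa

Pbub = 301.730 kPa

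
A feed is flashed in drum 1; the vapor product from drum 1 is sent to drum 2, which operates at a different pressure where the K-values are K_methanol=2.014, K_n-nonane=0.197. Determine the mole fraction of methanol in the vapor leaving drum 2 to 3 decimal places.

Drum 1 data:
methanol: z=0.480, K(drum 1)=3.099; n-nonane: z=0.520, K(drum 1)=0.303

Drum 1:
Iterate (Newton) starting at ψ₁ = 0.58:
  ψ₁ = 0.580: g = -0.1540, g' = -1.142 → ψ₁ = 0.445
  ψ₁ = 0.445: g = -0.0046, g' = -1.096 → ψ₁ = 0.441
Converged at ψ₁ = 0.441.
Drum-1 compositions:
  methanol: x = 0.249, y = 0.773
  n-nonane: x = 0.751, y = 0.227
Drum-2 feed = drum-1 vapor: z₂ = (0.7725, 0.2275).
Drum 2:
Rachford–Rice: g(ψ₂) = Σ zᵢ(Kᵢ−1)/(1+ψ₂(Kᵢ−1)) = 0.
Feasibility: ΣzᵢKᵢ = 1.601, Σzᵢ/Kᵢ = 1.538 — both > 1, two phases present.
Binary case is linear: z₁(K₁−1)(1+ψ₂(K₂−1)) + z₂(K₂−1)(1+ψ₂(K₁−1)) = 0
⇒ ψ₂ = [z₁(K₁−1)+z₂(K₂−1)] / [−(K₁−1)(K₂−1)] = 0.6007/0.8142 = 0.738
  methanol: x = 0.442, y = 0.890
  n-nonane: x = 0.558, y = 0.110

y_methanol (drum 2) = 0.890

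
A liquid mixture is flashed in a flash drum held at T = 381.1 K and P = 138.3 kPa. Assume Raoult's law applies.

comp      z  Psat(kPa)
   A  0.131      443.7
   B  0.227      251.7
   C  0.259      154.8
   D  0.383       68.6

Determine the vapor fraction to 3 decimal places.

ψ = 0.603

Raoult's law: Kᵢ = Pᵢˢᵃᵗ/P = Pᵢˢᵃᵗ/138.3.
  K_A = 443.7/138.3 = 3.20824, K_B = 251.7/138.3 = 1.81996, K_C = 154.8/138.3 = 1.11931, K_D = 68.6/138.3 = 0.49602
Newton–Raphson from ψ = 0.39:
  ψ = 0.390: g = 0.0857, g' = -0.426 → ψ = 0.591
  ψ = 0.591: g = 0.0047, g' = -0.390 → ψ = 0.603
Converged at ψ = 0.603.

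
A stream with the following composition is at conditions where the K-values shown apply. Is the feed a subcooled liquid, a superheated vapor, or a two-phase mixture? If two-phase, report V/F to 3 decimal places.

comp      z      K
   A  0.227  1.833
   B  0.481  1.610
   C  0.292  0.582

superheated vapor

ΣzᵢKᵢ = 1.360; Σzᵢ/Kᵢ = 0.924.
Since Σzᵢ/Kᵢ < 1 the mixture is above its dew point — single vapor phase.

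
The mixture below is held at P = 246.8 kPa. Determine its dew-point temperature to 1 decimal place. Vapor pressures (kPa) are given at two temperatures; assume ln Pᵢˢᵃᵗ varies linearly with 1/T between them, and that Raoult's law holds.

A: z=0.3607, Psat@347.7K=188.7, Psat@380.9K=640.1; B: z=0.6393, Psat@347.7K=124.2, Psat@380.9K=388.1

Dew-point temperature: Σzᵢ·P/Pᵢˢᵃᵗ(T) = 1. Interpolate ln Pᵢˢᵃᵗ = aᵢ + bᵢ/T.
  T = 347.7 K: ΣzᵢP/Pᵢˢᵃᵗ = 1.7421
  T = 380.9 K: ΣzᵢP/Pᵢˢᵃᵗ = 0.5456
  T = 364.3 K: ΣzᵢP/Pᵢˢᵃᵗ = 0.9493
  T = 356.0 K: ΣzᵢP/Pᵢˢᵃᵗ = 1.2769
  T = 360.1 K: ΣzᵢP/Pᵢˢᵃᵗ = 1.1011
  T = 362.2 K: ΣzᵢP/Pᵢˢᵃᵗ = 1.0220
Interpolating between 362.2 K and 364.3 K gives T ≈ 362.8 K.

T = 362.8 K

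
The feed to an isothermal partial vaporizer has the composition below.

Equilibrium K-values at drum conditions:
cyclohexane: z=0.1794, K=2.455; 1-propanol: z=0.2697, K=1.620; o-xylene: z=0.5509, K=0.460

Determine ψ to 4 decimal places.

Iterate (Newton) starting at ψ = 0.5:
  ψ = 0.5000: g = -0.12877, g' = -0.4891 → ψ = 0.2367
  ψ = 0.2367: g = -0.00113, g' = -0.5001 → ψ = 0.2345
Converged at ψ = 0.2345.

ψ = 0.2345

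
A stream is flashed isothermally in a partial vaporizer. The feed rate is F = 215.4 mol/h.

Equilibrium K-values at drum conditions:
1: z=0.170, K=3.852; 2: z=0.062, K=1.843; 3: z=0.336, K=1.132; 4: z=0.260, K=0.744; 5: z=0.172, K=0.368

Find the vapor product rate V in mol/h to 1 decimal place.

V = 129.7 mol/h

Material balance + equilibrium reduce to Σ zᵢ(Kᵢ−1)/(1+ψ(Kᵢ−1)) = 0.
Feasibility: ΣzᵢKᵢ = 1.406, Σzᵢ/Kᵢ = 1.191 — both > 1, two phases present.
Iterate (Newton) starting at ψ = 0.5:
  ψ = 0.500: g = 0.0430, g' = -0.431 → ψ = 0.600
  ψ = 0.600: g = 0.0010, g' = -0.415 → ψ = 0.602
Converged at ψ = 0.602.
Then V = ψ·F = 0.6022·215.4 = 129.7 mol/h and L = F − V = 85.7 mol/h.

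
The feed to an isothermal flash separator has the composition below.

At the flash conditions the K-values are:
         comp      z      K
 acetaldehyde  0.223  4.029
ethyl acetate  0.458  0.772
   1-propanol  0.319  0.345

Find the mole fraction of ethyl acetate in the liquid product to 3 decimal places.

Newton iteration, β⁰ = 0.69:
  β = 0.690: g = -0.2866, g' = -0.703 → β = 0.283
  β = 0.283: g = -0.0041, g' = -0.827 → β = 0.278
Converged at β = 0.278.
Compositions from xᵢ = zᵢ/(1+β(Kᵢ−1)), yᵢ = Kᵢxᵢ:
  acetaldehyde: x = 0.121, y = 0.488
  ethyl acetate: x = 0.489, y = 0.377
  1-propanol: x = 0.390, y = 0.135

x_ethyl acetate = 0.489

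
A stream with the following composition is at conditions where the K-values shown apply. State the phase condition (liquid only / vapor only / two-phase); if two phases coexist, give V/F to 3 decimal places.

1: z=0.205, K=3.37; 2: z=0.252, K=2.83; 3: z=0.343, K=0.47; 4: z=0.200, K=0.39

ΣzᵢKᵢ = 1.643; Σzᵢ/Kᵢ = 1.392.
Both exceed 1, so a two-phase solution exists.
Let ψ = V/F and solve Σ zᵢ(Kᵢ−1)/(1+ψ(Kᵢ−1)) = 0.
Iterate (Newton) starting at ψ = 0.5:
  ψ = 0.500: g = 0.0403, g' = -0.804 → ψ = 0.550
  ψ = 0.550: g = 0.0005, g' = -0.787 → ψ = 0.551
Converged at ψ = 0.551.

two-phase, V/F = 0.551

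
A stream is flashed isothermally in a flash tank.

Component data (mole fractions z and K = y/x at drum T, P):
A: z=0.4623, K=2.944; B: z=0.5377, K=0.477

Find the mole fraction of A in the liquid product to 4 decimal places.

Binary case is linear: z₁(K₁−1)(1+β(K₂−1)) + z₂(K₂−1)(1+β(K₁−1)) = 0
⇒ β = [z₁(K₁−1)+z₂(K₂−1)] / [−(K₁−1)(K₂−1)] = 0.61749/1.01671 = 0.6073
Compositions from xᵢ = zᵢ/(1+β(Kᵢ−1)), yᵢ = Kᵢxᵢ:
  A: x = 0.2120, y = 0.6241
  B: x = 0.7880, y = 0.3759

x_A = 0.2120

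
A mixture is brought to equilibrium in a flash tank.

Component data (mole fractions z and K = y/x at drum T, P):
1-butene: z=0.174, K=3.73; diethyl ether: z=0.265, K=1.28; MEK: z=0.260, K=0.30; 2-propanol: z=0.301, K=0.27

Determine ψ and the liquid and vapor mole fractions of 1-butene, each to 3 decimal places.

Newton iteration, ψ⁰ = 0.35:
  ψ = 0.350: g = -0.2257, g' = -0.869 → ψ = 0.090
  ψ = 0.090: g = 0.0239, g' = -1.183 → ψ = 0.111
Converged at ψ = 0.111.
Compositions from xᵢ = zᵢ/(1+ψ(Kᵢ−1)), yᵢ = Kᵢxᵢ:
  1-butene: x = 0.134, y = 0.498
  diethyl ether: x = 0.257, y = 0.329
  MEK: x = 0.282, y = 0.085
  2-propanol: x = 0.328, y = 0.088

ψ = 0.111, x_1-butene = 0.134, y_1-butene = 0.498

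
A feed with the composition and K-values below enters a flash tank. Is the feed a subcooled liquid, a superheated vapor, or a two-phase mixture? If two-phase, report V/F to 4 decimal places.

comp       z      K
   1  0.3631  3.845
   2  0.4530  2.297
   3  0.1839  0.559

ΣzᵢKᵢ = 2.5395; Σzᵢ/Kᵢ = 0.6206.
Since Σzᵢ/Kᵢ < 1 the mixture is above its dew point — single vapor phase.

superheated vapor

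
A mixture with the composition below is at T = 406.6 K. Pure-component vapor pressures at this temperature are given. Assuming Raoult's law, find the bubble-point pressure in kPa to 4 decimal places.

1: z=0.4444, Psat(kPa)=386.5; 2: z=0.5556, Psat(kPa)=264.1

Pbub = 318.4946 kPa

At the bubble point ψ → 0, so ΣzᵢKᵢ = 1 with Kᵢ = Pᵢˢᵃᵗ/P ⇒ P = ΣzᵢPᵢˢᵃᵗ.
P = 0.4444·386.5 + 0.5556·264.1 = 318.4946 kPa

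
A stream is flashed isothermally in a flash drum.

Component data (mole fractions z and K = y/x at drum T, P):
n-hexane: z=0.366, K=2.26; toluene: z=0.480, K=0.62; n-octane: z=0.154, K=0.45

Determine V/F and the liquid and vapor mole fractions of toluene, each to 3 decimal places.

V/F = 0.361, x_toluene = 0.556, y_toluene = 0.345

Rachford–Rice: g(V/F) = Σ zᵢ(Kᵢ−1)/(1+V/F(Kᵢ−1)) = 0.
Check two-phase: ΣzᵢKᵢ = 1.194 > 1 and Σzᵢ/Kᵢ = 1.278 > 1, so g(0) = 0.194 > 0 and g(1) = -0.278 < 0.
Iterate (Newton) starting at V/F = 0.4:
  V/F = 0.400: g = -0.0171, g' = -0.430 → V/F = 0.360
  V/F = 0.360: g = 0.0002, g' = -0.440 → V/F = 0.361
Converged at V/F = 0.361.
Compositions from xᵢ = zᵢ/(1+V/F(Kᵢ−1)), yᵢ = Kᵢxᵢ:
  n-hexane: x = 0.252, y = 0.569
  toluene: x = 0.556, y = 0.345
  n-octane: x = 0.192, y = 0.086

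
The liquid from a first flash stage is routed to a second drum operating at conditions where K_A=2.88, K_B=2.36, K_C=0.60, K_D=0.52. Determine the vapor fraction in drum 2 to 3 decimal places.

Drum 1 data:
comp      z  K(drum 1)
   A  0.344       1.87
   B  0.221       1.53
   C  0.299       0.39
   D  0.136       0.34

Drum 1:
Iterate (Newton) starting at ψ₁ = 0.64:
  ψ₁ = 0.640: g = -0.1749, g' = -0.619 → ψ₁ = 0.357
  ψ₁ = 0.357: g = -0.0240, g' = -0.479 → ψ₁ = 0.307
Converged at ψ₁ = 0.307.
Drum-1 compositions:
  A: x = 0.272, y = 0.508
  B: x = 0.190, y = 0.291
  C: x = 0.368, y = 0.143
  D: x = 0.171, y = 0.058
Drum-2 feed = drum-1 liquid: z₂ = (0.2715, 0.1901, 0.3679, 0.1705).
Drum 2:
Material balance + equilibrium reduce to Σ zᵢ(Kᵢ−1)/(1+ψ₂(Kᵢ−1)) = 0.
Check two-phase: ΣzᵢKᵢ = 1.540 > 1 and Σzᵢ/Kᵢ = 1.116 > 1, so g(0) = 0.540 > 0 and g(1) = -0.116 < 0.
Newton iteration, ψ₂⁰ = 0.5:
  ψ₂ = 0.500: g = 0.1253, g' = -0.540 → ψ₂ = 0.732
  ψ₂ = 0.732: g = 0.0099, g' = -0.469 → ψ₂ = 0.754
Converged at ψ₂ = 0.754.
  A: x = 0.112, y = 0.324
  B: x = 0.094, y = 0.222
  C: x = 0.527, y = 0.316
  D: x = 0.267, y = 0.139

V/F (drum 2) = 0.754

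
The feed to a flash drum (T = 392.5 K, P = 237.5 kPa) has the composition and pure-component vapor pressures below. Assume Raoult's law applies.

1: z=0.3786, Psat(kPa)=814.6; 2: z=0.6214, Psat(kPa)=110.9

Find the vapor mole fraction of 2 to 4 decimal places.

Raoult's law: Kᵢ = Pᵢˢᵃᵗ/P = Pᵢˢᵃᵗ/237.5.
  K_1 = 814.6/237.5 = 3.429895, K_2 = 110.9/237.5 = 0.466947
Let β = V/F and solve Σ zᵢ(Kᵢ−1)/(1+β(Kᵢ−1)) = 0.
Feasibility: ΣzᵢKᵢ = 1.5887, Σzᵢ/Kᵢ = 1.4412 — both > 1, two phases present.
Binary case is linear: z₁(K₁−1)(1+β(K₂−1)) + z₂(K₂−1)(1+β(K₁−1)) = 0
⇒ β = [z₁(K₁−1)+z₂(K₂−1)] / [−(K₁−1)(K₂−1)] = 0.58872/1.29526 = 0.4545
Compositions from xᵢ = zᵢ/(1+β(Kᵢ−1)), yᵢ = Kᵢxᵢ:
  1: x = 0.1799, y = 0.6171
  2: x = 0.8201, y = 0.3829

y_2 = 0.3829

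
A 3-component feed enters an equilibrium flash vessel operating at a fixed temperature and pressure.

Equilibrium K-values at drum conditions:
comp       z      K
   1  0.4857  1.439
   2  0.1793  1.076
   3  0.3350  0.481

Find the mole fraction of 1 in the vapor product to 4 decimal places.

y_1 = 0.6227

Rachford–Rice: g(β) = Σ zᵢ(Kᵢ−1)/(1+β(Kᵢ−1)) = 0.
g(0) = ΣzᵢKᵢ − 1 = 0.0530 and g(1) = 1 − Σzᵢ/Kᵢ = -0.2006, so a root lies in (0, 1).
Newton–Raphson from β = 0.56:
  β = 0.5600: g = -0.06088, g' = -0.2406 → β = 0.3069
  β = 0.3069: g = -0.00559, g' = -0.2014 → β = 0.2792
  β = 0.2792: g = -0.00004, g' = -0.1987 → β = 0.2790
Converged at β = 0.2790.
Compositions from xᵢ = zᵢ/(1+β(Kᵢ−1)), yᵢ = Kᵢxᵢ:
  1: x = 0.4327, y = 0.6227
  2: x = 0.1756, y = 0.1889
  3: x = 0.3917, y = 0.1884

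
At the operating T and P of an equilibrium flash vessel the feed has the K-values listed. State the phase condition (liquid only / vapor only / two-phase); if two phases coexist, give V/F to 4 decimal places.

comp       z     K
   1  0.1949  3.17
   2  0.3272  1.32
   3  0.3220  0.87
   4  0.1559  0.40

ΣzᵢKᵢ = 1.3922; Σzᵢ/Kᵢ = 1.0692.
Both exceed 1, so a two-phase solution exists.
Let ψ = V/F and solve Σ zᵢ(Kᵢ−1)/(1+ψ(Kᵢ−1)) = 0.
Newton iteration, ψ⁰ = 0.69:
  ψ = 0.6900: g = 0.04951, g' = -0.3396 → ψ = 0.8358
  ψ = 0.8358: g = -0.00167, g' = -0.3695 → ψ = 0.8313
Converged at ψ = 0.8313.

two-phase, V/F = 0.8313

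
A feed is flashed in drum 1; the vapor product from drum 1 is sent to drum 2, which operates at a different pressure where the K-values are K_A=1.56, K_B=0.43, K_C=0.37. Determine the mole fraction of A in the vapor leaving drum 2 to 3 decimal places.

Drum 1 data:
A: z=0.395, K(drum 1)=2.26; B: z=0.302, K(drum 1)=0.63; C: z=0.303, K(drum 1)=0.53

y_A (drum 2) = 0.806

Drum 1:
Material balance + equilibrium reduce to Σ zᵢ(Kᵢ−1)/(1+ψ₁(Kᵢ−1)) = 0.
Check two-phase: ΣzᵢKᵢ = 1.244 > 1 and Σzᵢ/Kᵢ = 1.226 > 1, so g(0) = 0.244 > 0 and g(1) = -0.226 < 0.
Iterate (Newton) starting at ψ₁ = 0.42:
  ψ₁ = 0.420: g = 0.0157, g' = -0.430 → ψ₁ = 0.457
Converged at ψ₁ = 0.457.
Drum-1 compositions:
  A: x = 0.251, y = 0.567
  B: x = 0.363, y = 0.229
  C: x = 0.386, y = 0.205
Drum-2 feed = drum-1 vapor: z₂ = (0.5665, 0.2290, 0.2045).
Drum 2:
Let ψ₂ = V/F and solve Σ zᵢ(Kᵢ−1)/(1+ψ₂(Kᵢ−1)) = 0.
Check two-phase: ΣzᵢKᵢ = 1.058 > 1 and Σzᵢ/Kᵢ = 1.448 > 1, so g(0) = 0.058 > 0 and g(1) = -0.448 < 0.
Iterate (Newton) starting at ψ₂ = 0.5:
  ψ₂ = 0.500: g = -0.1228, g' = -0.427 → ψ₂ = 0.212
  ψ₂ = 0.212: g = -0.0137, g' = -0.346 → ψ₂ = 0.173
  ψ₂ = 0.173: g = -0.0001, g' = -0.341 → ψ₂ = 0.172
Converged at ψ₂ = 0.172.
  A: x = 0.517, y = 0.806
  B: x = 0.254, y = 0.109
  C: x = 0.229, y = 0.085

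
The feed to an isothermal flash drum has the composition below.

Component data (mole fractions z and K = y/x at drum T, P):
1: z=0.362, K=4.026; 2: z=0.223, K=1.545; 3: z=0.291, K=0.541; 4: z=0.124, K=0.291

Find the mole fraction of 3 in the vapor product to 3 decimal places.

Let β = V/F and solve Σ zᵢ(Kᵢ−1)/(1+β(Kᵢ−1)) = 0.
g(0) = ΣzᵢKᵢ − 1 = 0.995 and g(1) = 1 − Σzᵢ/Kᵢ = -0.198, so a root lies in (0, 1).
Newton iteration, β⁰ = 0.56:
  β = 0.560: g = 0.1741, g' = -0.778 → β = 0.784
  β = 0.784: g = 0.0036, g' = -0.789 → β = 0.788
Converged at β = 0.788.
Compositions from xᵢ = zᵢ/(1+β(Kᵢ−1)), yᵢ = Kᵢxᵢ:
  1: x = 0.107, y = 0.431
  2: x = 0.156, y = 0.241
  3: x = 0.456, y = 0.247
  4: x = 0.281, y = 0.082

y_3 = 0.247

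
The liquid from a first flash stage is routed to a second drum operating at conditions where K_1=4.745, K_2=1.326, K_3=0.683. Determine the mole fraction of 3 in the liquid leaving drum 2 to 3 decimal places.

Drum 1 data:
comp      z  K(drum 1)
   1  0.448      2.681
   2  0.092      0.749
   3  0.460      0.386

Drum 1:
Material balance + equilibrium reduce to Σ zᵢ(Kᵢ−1)/(1+ψ₁(Kᵢ−1)) = 0.
Check two-phase: ΣzᵢKᵢ = 1.448 > 1 and Σzᵢ/Kᵢ = 1.482 > 1, so g(0) = 0.448 > 0 and g(1) = -0.482 < 0.
Newton–Raphson from ψ₁ = 0.37:
  ψ₁ = 0.370: g = 0.0734, g' = -0.779 → ψ₁ = 0.464
  ψ₁ = 0.464: g = 0.0018, g' = -0.746 → ψ₁ = 0.467
Converged at ψ₁ = 0.467.
Drum-1 compositions:
  1: x = 0.251, y = 0.673
  2: x = 0.104, y = 0.078
  3: x = 0.645, y = 0.249
Drum-2 feed = drum-1 liquid: z₂ = (0.2511, 0.1042, 0.6447).
Drum 2:
Material balance + equilibrium reduce to Σ zᵢ(Kᵢ−1)/(1+ψ₂(Kᵢ−1)) = 0.
Check two-phase: ΣzᵢKᵢ = 1.770 > 1 and Σzᵢ/Kᵢ = 1.075 > 1, so g(0) = 0.770 > 0 and g(1) = -0.075 < 0.
Newton iteration, ψ₂⁰ = 0.69:
  ψ₂ = 0.690: g = 0.0285, g' = -0.388 → ψ₂ = 0.763
  ψ₂ = 0.763: g = 0.0012, g' = -0.356 → ψ₂ = 0.767
Converged at ψ₂ = 0.767.
  1: x = 0.065, y = 0.308
  2: x = 0.083, y = 0.111
  3: x = 0.852, y = 0.582

x_3 (drum 2) = 0.852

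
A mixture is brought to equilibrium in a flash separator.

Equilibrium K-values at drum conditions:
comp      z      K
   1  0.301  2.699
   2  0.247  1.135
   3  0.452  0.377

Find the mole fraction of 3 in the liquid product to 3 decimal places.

x_3 = 0.573

Material balance + equilibrium reduce to Σ zᵢ(Kᵢ−1)/(1+ψ(Kᵢ−1)) = 0.
Check two-phase: ΣzᵢKᵢ = 1.263 > 1 and Σzᵢ/Kᵢ = 1.528 > 1, so g(0) = 0.263 > 0 and g(1) = -0.528 < 0.
Iterate (Newton) starting at ψ = 0.5:
  ψ = 0.500: g = -0.1013, g' = -0.628 → ψ = 0.339
  ψ = 0.339: g = -0.0005, g' = -0.636 → ψ = 0.338
Converged at ψ = 0.338.
Compositions from xᵢ = zᵢ/(1+ψ(Kᵢ−1)), yᵢ = Kᵢxᵢ:
  1: x = 0.191, y = 0.516
  2: x = 0.236, y = 0.268
  3: x = 0.573, y = 0.216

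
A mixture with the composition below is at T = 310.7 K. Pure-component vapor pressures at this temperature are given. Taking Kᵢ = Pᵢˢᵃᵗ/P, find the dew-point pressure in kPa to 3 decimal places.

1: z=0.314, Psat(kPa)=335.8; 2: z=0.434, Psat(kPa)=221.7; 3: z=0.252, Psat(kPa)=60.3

At the dew point ψ → 1, so Σzᵢ/Kᵢ = 1 with Kᵢ = Pᵢˢᵃᵗ/P ⇒ 1/P = Σzᵢ/Pᵢˢᵃᵗ.
1/P = 0.314/335.8 + 0.434/221.7 + 0.252/60.3 = 0.007072 ⇒ P = 141.407 kPa

Pdew = 141.407 kPa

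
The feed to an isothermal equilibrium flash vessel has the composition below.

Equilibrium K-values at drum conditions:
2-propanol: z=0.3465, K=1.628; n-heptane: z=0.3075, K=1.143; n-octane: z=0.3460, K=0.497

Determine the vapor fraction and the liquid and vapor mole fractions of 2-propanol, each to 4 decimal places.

ψ = 0.3897, x_2-propanol = 0.2784, y_2-propanol = 0.4532

Material balance + equilibrium reduce to Σ zᵢ(Kᵢ−1)/(1+ψ(Kᵢ−1)) = 0.
g(0) = ΣzᵢKᵢ − 1 = 0.0875 and g(1) = 1 − Σzᵢ/Kᵢ = -0.1780, so a root lies in (0, 1).
Newton iteration, ψ⁰ = 0.5:
  ψ = 0.5000: g = -0.02587, g' = -0.2409 → ψ = 0.3926
  ψ = 0.3926: g = -0.00066, g' = -0.2295 → ψ = 0.3897
Converged at ψ = 0.3897.
Compositions from xᵢ = zᵢ/(1+ψ(Kᵢ−1)), yᵢ = Kᵢxᵢ:
  2-propanol: x = 0.2784, y = 0.4532
  n-heptane: x = 0.2913, y = 0.3329
  n-octane: x = 0.4304, y = 0.2139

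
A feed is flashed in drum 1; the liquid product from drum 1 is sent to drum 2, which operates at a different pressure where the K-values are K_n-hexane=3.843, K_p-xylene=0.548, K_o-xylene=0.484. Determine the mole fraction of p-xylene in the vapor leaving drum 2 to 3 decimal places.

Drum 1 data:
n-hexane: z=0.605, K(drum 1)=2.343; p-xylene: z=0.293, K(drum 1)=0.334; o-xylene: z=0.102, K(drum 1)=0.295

Drum 1:
Let ψ₁ = V/F and solve Σ zᵢ(Kᵢ−1)/(1+ψ₁(Kᵢ−1)) = 0.
Feasibility: ΣzᵢKᵢ = 1.545, Σzᵢ/Kᵢ = 1.481 — both > 1, two phases present.
Iterate (Newton) starting at ψ₁ = 0.61:
  ψ₁ = 0.610: g = -0.0082, g' = -0.854 → ψ₁ = 0.600
Converged at ψ₁ = 0.600.
Drum-1 compositions:
  n-hexane: x = 0.335, y = 0.785
  p-xylene: x = 0.488, y = 0.163
  o-xylene: x = 0.177, y = 0.052
Drum-2 feed = drum-1 liquid: z₂ = (0.3349, 0.4882, 0.1769).
Drum 2:
Let ψ₂ = V/F and solve Σ zᵢ(Kᵢ−1)/(1+ψ₂(Kᵢ−1)) = 0.
Check two-phase: ΣzᵢKᵢ = 1.640 > 1 and Σzᵢ/Kᵢ = 1.343 > 1, so g(0) = 0.640 > 0 and g(1) = -0.343 < 0.
Newton–Raphson from ψ₂ = 0.5:
  ψ₂ = 0.500: g = -0.0148, g' = -0.714 → ψ₂ = 0.479
Converged at ψ₂ = 0.479.
  n-hexane: x = 0.142, y = 0.545
  p-xylene: x = 0.623, y = 0.342
  o-xylene: x = 0.235, y = 0.114

y_p-xylene (drum 2) = 0.342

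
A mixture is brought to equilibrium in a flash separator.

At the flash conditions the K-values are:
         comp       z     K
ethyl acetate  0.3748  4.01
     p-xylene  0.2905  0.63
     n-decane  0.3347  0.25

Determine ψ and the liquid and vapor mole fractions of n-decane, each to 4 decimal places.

Material balance + equilibrium reduce to Σ zᵢ(Kᵢ−1)/(1+ψ(Kᵢ−1)) = 0.
Feasibility: ΣzᵢKᵢ = 1.7696, Σzᵢ/Kᵢ = 1.8934 — both > 1, two phases present.
Iterate (Newton) starting at ψ = 0.5:
  ψ = 0.5000: g = -0.08316, g' = -1.0830 → ψ = 0.4232
  ψ = 0.4232: g = 0.00095, g' = -1.1167 → ψ = 0.4241
Converged at ψ = 0.4241.
Compositions from xᵢ = zᵢ/(1+ψ(Kᵢ−1)), yᵢ = Kᵢxᵢ:
  ethyl acetate: x = 0.1646, y = 0.6602
  p-xylene: x = 0.3446, y = 0.2171
  n-decane: x = 0.4908, y = 0.1227

ψ = 0.4241, x_n-decane = 0.4908, y_n-decane = 0.1227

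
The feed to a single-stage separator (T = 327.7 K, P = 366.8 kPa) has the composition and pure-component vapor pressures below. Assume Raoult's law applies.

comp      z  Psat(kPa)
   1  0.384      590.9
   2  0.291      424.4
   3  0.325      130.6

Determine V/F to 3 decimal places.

Raoult's law: Kᵢ = Pᵢˢᵃᵗ/P = Pᵢˢᵃᵗ/366.8.
  K_1 = 590.9/366.8 = 1.61096, K_2 = 424.4/366.8 = 1.15703, K_3 = 130.6/366.8 = 0.35605
Material balance + equilibrium reduce to Σ zᵢ(Kᵢ−1)/(1+V/F(Kᵢ−1)) = 0.
Feasibility: ΣzᵢKᵢ = 1.071, Σzᵢ/Kᵢ = 1.403 — both > 1, two phases present.
Newton–Raphson from V/F = 0.44:
  V/F = 0.440: g = -0.0644, g' = -0.358 → V/F = 0.260
  V/F = 0.260: g = -0.0050, g' = -0.308 → V/F = 0.244
Converged at V/F = 0.244.

V/F = 0.244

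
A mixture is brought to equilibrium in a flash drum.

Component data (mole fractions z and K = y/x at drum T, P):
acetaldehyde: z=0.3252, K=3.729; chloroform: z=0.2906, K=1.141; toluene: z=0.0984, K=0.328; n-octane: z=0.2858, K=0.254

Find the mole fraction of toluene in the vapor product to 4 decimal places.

Rachford–Rice: g(ψ) = Σ zᵢ(Kᵢ−1)/(1+ψ(Kᵢ−1)) = 0.
Check two-phase: ΣzᵢKᵢ = 1.6491 > 1 and Σzᵢ/Kᵢ = 1.7671 > 1, so g(0) = 0.6491 > 0 and g(1) = -0.7671 < 0.
Newton iteration, ψ⁰ = 0.54:
  ψ = 0.5400: g = -0.06398, g' = -0.9563 → ψ = 0.4731
  ψ = 0.4731: g = -0.00067, g' = -0.9419 → ψ = 0.4724
Converged at ψ = 0.4724.
Compositions from xᵢ = zᵢ/(1+ψ(Kᵢ−1)), yᵢ = Kᵢxᵢ:
  acetaldehyde: x = 0.1421, y = 0.5297
  chloroform: x = 0.2725, y = 0.3109
  toluene: x = 0.1442, y = 0.0473
  n-octane: x = 0.4413, y = 0.1121

y_toluene = 0.0473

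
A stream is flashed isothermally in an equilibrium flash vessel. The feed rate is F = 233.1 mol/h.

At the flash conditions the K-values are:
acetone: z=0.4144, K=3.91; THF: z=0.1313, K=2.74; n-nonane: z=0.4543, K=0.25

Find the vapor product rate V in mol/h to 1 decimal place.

V = 128.3 mol/h

Rachford–Rice: g(β) = Σ zᵢ(Kᵢ−1)/(1+β(Kᵢ−1)) = 0.
Feasibility: ΣzᵢKᵢ = 2.0936, Σzᵢ/Kᵢ = 1.9711 — both > 1, two phases present.
Newton iteration, β⁰ = 0.3:
  β = 0.3000: g = 0.35430, g' = -1.5974 → β = 0.5218
  β = 0.5218: g = 0.03877, g' = -1.3523 → β = 0.5505
  β = 0.5505: g = -0.00014, g' = -1.3633 → β = 0.5504
Converged at β = 0.5504.
Then V = β·F = 0.5504·233.1 = 128.3 mol/h and L = F − V = 104.8 mol/h.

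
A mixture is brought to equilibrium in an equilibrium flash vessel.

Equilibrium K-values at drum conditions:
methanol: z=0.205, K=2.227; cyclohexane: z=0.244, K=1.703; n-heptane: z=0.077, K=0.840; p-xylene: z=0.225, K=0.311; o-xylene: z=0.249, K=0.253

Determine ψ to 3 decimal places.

Material balance + equilibrium reduce to Σ zᵢ(Kᵢ−1)/(1+ψ(Kᵢ−1)) = 0.
Check two-phase: ΣzᵢKᵢ = 1.070 > 1 and Σzᵢ/Kᵢ = 2.035 > 1, so g(0) = 0.070 > 0 and g(1) = -1.035 < 0.
Iterate (Newton) starting at ψ = 0.53:
  ψ = 0.530: g = -0.2882, g' = -0.825 → ψ = 0.181
  ψ = 0.181: g = -0.0468, g' = -0.629 → ψ = 0.106
  ψ = 0.106: g = 0.0002, g' = -0.636 → ψ = 0.107
Converged at ψ = 0.107.

ψ = 0.107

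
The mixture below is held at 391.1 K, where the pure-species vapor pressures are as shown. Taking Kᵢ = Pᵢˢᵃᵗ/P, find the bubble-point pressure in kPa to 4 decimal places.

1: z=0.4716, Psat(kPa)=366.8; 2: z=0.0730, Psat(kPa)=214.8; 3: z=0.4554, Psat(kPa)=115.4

At the bubble point ψ → 0, so ΣzᵢKᵢ = 1 with Kᵢ = Pᵢˢᵃᵗ/P ⇒ P = ΣzᵢPᵢˢᵃᵗ.
P = 0.4716·366.8 + 0.0730·214.8 + 0.4554·115.4 = 241.2164 kPa

Pbub = 241.2164 kPa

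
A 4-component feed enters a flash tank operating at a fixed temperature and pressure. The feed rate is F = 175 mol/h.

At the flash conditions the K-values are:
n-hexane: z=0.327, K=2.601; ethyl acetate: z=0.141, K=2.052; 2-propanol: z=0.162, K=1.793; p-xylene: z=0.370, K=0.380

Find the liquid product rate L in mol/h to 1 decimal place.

L = 50.2 mol/h

Newton–Raphson from ψ = 0.31:
  ψ = 0.310: g = 0.2809, g' = -0.747 → ψ = 0.686
  ψ = 0.686: g = 0.0196, g' = -0.716 → ψ = 0.713
Converged at ψ = 0.713.
Then V = ψ·F = 0.7132·175 = 124.8 mol/h and L = F − V = 50.2 mol/h.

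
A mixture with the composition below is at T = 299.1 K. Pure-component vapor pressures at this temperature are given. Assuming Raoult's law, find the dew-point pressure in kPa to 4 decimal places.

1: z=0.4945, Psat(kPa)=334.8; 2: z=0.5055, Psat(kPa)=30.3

Pdew = 55.0656 kPa

At the dew point ψ → 1, so Σzᵢ/Kᵢ = 1 with Kᵢ = Pᵢˢᵃᵗ/P ⇒ 1/P = Σzᵢ/Pᵢˢᵃᵗ.
1/P = 0.4945/334.8 + 0.5055/30.3 = 0.0181602 ⇒ P = 55.0656 kPa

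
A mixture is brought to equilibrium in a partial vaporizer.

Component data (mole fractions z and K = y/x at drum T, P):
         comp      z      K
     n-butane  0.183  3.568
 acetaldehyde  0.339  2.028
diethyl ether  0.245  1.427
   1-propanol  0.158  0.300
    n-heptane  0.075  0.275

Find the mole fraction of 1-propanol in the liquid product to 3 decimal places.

Material balance + equilibrium reduce to Σ zᵢ(Kᵢ−1)/(1+V/F(Kᵢ−1)) = 0.
g(0) = ΣzᵢKᵢ − 1 = 0.758 and g(1) = 1 − Σzᵢ/Kᵢ = -0.190, so a root lies in (0, 1).
Newton iteration, V/F⁰ = 0.66:
  V/F = 0.660: g = 0.1538, g' = -0.733 → V/F = 0.870
  V/F = 0.870: g = -0.0244, g' = -1.034 → V/F = 0.846
Converged at V/F = 0.846.
Compositions from xᵢ = zᵢ/(1+V/F(Kᵢ−1)), yᵢ = Kᵢxᵢ:
  n-butane: x = 0.058, y = 0.206
  acetaldehyde: x = 0.181, y = 0.368
  diethyl ether: x = 0.180, y = 0.257
  1-propanol: x = 0.387, y = 0.116
  n-heptane: x = 0.194, y = 0.053

x_1-propanol = 0.387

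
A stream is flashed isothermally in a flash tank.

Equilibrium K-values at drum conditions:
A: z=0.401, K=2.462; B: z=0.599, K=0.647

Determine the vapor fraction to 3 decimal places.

ψ = 0.726

Rachford–Rice: g(ψ) = Σ zᵢ(Kᵢ−1)/(1+ψ(Kᵢ−1)) = 0.
Check two-phase: ΣzᵢKᵢ = 1.375 > 1 and Σzᵢ/Kᵢ = 1.089 > 1, so g(0) = 0.375 > 0 and g(1) = -0.089 < 0.
Newton iteration, ψ⁰ = 0.5:
  ψ = 0.500: g = 0.0819, g' = -0.396 → ψ = 0.707
  ψ = 0.707: g = 0.0066, g' = -0.340 → ψ = 0.726
Converged at ψ = 0.726.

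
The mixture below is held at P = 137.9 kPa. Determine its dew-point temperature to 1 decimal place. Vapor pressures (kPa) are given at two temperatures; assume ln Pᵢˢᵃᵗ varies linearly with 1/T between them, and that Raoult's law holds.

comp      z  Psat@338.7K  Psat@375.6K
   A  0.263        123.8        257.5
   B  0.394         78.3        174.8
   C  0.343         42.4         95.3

T = 372.9 K

Dew-point temperature: Σzᵢ·P/Pᵢˢᵃᵗ(T) = 1. Interpolate ln Pᵢˢᵃᵗ = aᵢ + bᵢ/T.
  T = 338.7 K: ΣzᵢP/Pᵢˢᵃᵗ = 2.1024
  T = 375.6 K: ΣzᵢP/Pᵢˢᵃᵗ = 0.9480
  T = 357.1 K: ΣzᵢP/Pᵢˢᵃᵗ = 1.3844
  T = 366.4 K: ΣzᵢP/Pᵢˢᵃᵗ = 1.1389
  T = 371.0 K: ΣzᵢP/Pᵢˢᵃᵗ = 1.0379
  T = 373.3 K: ΣzᵢP/Pᵢˢᵃᵗ = 0.9917
Interpolating between 371.0 K and 373.3 K gives T ≈ 372.9 K.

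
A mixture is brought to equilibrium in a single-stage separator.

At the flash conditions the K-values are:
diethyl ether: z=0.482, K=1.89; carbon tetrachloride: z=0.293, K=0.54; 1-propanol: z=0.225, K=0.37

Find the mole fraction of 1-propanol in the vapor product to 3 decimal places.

y_1-propanol = 0.104

Let ψ = V/F and solve Σ zᵢ(Kᵢ−1)/(1+ψ(Kᵢ−1)) = 0.
Feasibility: ΣzᵢKᵢ = 1.152, Σzᵢ/Kᵢ = 1.406 — both > 1, two phases present.
Newton iteration, ψ⁰ = 0.62:
  ψ = 0.620: g = -0.1447, g' = -0.520 → ψ = 0.342
  ψ = 0.342: g = -0.0117, g' = -0.457 → ψ = 0.316
Converged at ψ = 0.316.
Compositions from xᵢ = zᵢ/(1+ψ(Kᵢ−1)), yᵢ = Kᵢxᵢ:
  diethyl ether: x = 0.376, y = 0.711
  carbon tetrachloride: x = 0.343, y = 0.185
  1-propanol: x = 0.281, y = 0.104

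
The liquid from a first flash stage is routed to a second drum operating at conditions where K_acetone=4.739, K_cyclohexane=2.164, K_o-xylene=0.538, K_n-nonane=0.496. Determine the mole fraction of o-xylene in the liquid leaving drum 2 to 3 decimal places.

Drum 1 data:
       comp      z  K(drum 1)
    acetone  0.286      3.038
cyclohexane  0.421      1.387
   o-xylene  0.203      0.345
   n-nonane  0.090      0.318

Drum 1:
Let ψ₁ = V/F and solve Σ zᵢ(Kᵢ−1)/(1+ψ₁(Kᵢ−1)) = 0.
Check two-phase: ΣzᵢKᵢ = 1.551 > 1 and Σzᵢ/Kᵢ = 1.269 > 1, so g(0) = 0.551 > 0 and g(1) = -0.269 < 0.
Newton iteration, ψ₁⁰ = 0.61:
  ψ₁ = 0.610: g = 0.0651, g' = -0.642 → ψ₁ = 0.711
  ψ₁ = 0.711: g = -0.0026, g' = -0.700 → ψ₁ = 0.708
Converged at ψ₁ = 0.708.
Drum-1 compositions:
  acetone: x = 0.117, y = 0.356
  cyclohexane: x = 0.330, y = 0.458
  o-xylene: x = 0.378, y = 0.131
  n-nonane: x = 0.174, y = 0.055
Drum-2 feed = drum-1 liquid: z₂ = (0.1171, 0.3305, 0.3784, 0.1740).
Drum 2:
Rachford–Rice: g(ψ₂) = Σ zᵢ(Kᵢ−1)/(1+ψ₂(Kᵢ−1)) = 0.
Feasibility: ΣzᵢKᵢ = 1.560, Σzᵢ/Kᵢ = 1.232 — both > 1, two phases present.
Newton iteration, ψ₂⁰ = 0.5:
  ψ₂ = 0.500: g = 0.0511, g' = -0.593 → ψ₂ = 0.586
  ψ₂ = 0.586: g = 0.0016, g' = -0.560 → ψ₂ = 0.589
Converged at ψ₂ = 0.589.
  acetone: x = 0.037, y = 0.173
  cyclohexane: x = 0.196, y = 0.424
  o-xylene: x = 0.520, y = 0.280
  n-nonane: x = 0.247, y = 0.123

x_o-xylene (drum 2) = 0.520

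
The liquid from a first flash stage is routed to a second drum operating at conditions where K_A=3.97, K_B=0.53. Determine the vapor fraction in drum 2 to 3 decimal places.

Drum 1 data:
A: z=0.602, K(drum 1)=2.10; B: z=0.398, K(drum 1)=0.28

Drum 1:
Rachford–Rice: g(ψ₁) = Σ zᵢ(Kᵢ−1)/(1+ψ₁(Kᵢ−1)) = 0.
Feasibility: ΣzᵢKᵢ = 1.376, Σzᵢ/Kᵢ = 1.708 — both > 1, two phases present.
Binary case is linear: z₁(K₁−1)(1+ψ₁(K₂−1)) + z₂(K₂−1)(1+ψ₁(K₁−1)) = 0
⇒ ψ₁ = [z₁(K₁−1)+z₂(K₂−1)] / [−(K₁−1)(K₂−1)] = 0.3756/0.7920 = 0.474
Drum-1 compositions:
  A: x = 0.396, y = 0.831
  B: x = 0.604, y = 0.169
Drum-2 feed = drum-1 liquid: z₂ = (0.3956, 0.6044).
Drum 2:
Let ψ₂ = V/F and solve Σ zᵢ(Kᵢ−1)/(1+ψ₂(Kᵢ−1)) = 0.
Feasibility: ΣzᵢKᵢ = 1.891, Σzᵢ/Kᵢ = 1.240 — both > 1, two phases present.
Binary case is linear: z₁(K₁−1)(1+ψ₂(K₂−1)) + z₂(K₂−1)(1+ψ₂(K₁−1)) = 0
⇒ ψ₂ = [z₁(K₁−1)+z₂(K₂−1)] / [−(K₁−1)(K₂−1)] = 0.8909/1.3959 = 0.638
  A: x = 0.137, y = 0.542
  B: x = 0.863, y = 0.458

V/F (drum 2) = 0.638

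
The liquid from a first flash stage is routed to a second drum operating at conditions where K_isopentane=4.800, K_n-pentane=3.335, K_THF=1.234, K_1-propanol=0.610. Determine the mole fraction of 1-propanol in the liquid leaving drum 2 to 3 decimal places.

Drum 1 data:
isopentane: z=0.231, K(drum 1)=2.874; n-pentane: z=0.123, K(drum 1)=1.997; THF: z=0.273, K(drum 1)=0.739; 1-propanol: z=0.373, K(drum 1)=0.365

Drum 1:
Rachford–Rice: g(ψ₁) = Σ zᵢ(Kᵢ−1)/(1+ψ₁(Kᵢ−1)) = 0.
Feasibility: ΣzᵢKᵢ = 1.247, Σzᵢ/Kᵢ = 1.533 — both > 1, two phases present.
Iterate (Newton) starting at ψ₁ = 0.5:
  ψ₁ = 0.500: g = -0.1237, g' = -0.618 → ψ₁ = 0.300
  ψ₁ = 0.300: g = 0.0016, g' = -0.656 → ψ₁ = 0.302
Converged at ψ₁ = 0.302.
Drum-1 compositions:
  isopentane: x = 0.147, y = 0.424
  n-pentane: x = 0.095, y = 0.189
  THF: x = 0.296, y = 0.219
  1-propanol: x = 0.462, y = 0.169
Drum-2 feed = drum-1 liquid: z₂ = (0.1474, 0.0945, 0.2964, 0.4617).
Drum 2:
Rachford–Rice: g(ψ₂) = Σ zᵢ(Kᵢ−1)/(1+ψ₂(Kᵢ−1)) = 0.
Feasibility: ΣzᵢKᵢ = 1.670, Σzᵢ/Kᵢ = 1.056 — both > 1, two phases present.
Newton–Raphson from ψ₂ = 0.5:
  ψ₂ = 0.500: g = 0.1334, g' = -0.484 → ψ₂ = 0.776
  ψ₂ = 0.776: g = 0.0210, g' = -0.358 → ψ₂ = 0.834
  ψ₂ = 0.834: g = 0.0003, g' = -0.347 → ψ₂ = 0.835
Converged at ψ₂ = 0.835.
  isopentane: x = 0.035, y = 0.170
  n-pentane: x = 0.032, y = 0.107
  THF: x = 0.248, y = 0.306
  1-propanol: x = 0.685, y = 0.418

x_1-propanol (drum 2) = 0.685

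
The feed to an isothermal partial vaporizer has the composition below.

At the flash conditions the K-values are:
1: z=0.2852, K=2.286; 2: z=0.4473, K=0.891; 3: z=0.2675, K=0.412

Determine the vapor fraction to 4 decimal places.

ψ = 0.3611

Material balance + equilibrium reduce to Σ zᵢ(Kᵢ−1)/(1+ψ(Kᵢ−1)) = 0.
g(0) = ΣzᵢKᵢ − 1 = 0.1607 and g(1) = 1 − Σzᵢ/Kᵢ = -0.2761, so a root lies in (0, 1).
Newton iteration, ψ⁰ = 0.38:
  ψ = 0.3800: g = -0.00704, g' = -0.3720 → ψ = 0.3611
Converged at ψ = 0.3611.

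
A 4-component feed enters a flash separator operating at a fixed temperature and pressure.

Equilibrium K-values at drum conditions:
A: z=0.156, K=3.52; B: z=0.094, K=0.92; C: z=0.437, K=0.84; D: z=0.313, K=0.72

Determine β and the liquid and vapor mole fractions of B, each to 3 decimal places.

β = 0.453, x_B = 0.098, y_B = 0.090

Material balance + equilibrium reduce to Σ zᵢ(Kᵢ−1)/(1+β(Kᵢ−1)) = 0.
Feasibility: ΣzᵢKᵢ = 1.228, Σzᵢ/Kᵢ = 1.101 — both > 1, two phases present.
Newton iteration, β⁰ = 0.5:
  β = 0.500: g = -0.0118, g' = -0.241 → β = 0.451
  β = 0.451: g = 0.0005, g' = -0.263 → β = 0.453
Converged at β = 0.453.
Compositions from xᵢ = zᵢ/(1+β(Kᵢ−1)), yᵢ = Kᵢxᵢ:
  A: x = 0.073, y = 0.256
  B: x = 0.098, y = 0.090
  C: x = 0.471, y = 0.396
  D: x = 0.358, y = 0.258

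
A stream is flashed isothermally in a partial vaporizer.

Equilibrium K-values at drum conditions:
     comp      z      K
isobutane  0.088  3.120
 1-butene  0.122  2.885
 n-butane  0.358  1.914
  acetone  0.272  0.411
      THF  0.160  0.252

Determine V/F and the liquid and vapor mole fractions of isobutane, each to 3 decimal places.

V/F = 0.520, x_isobutane = 0.042, y_isobutane = 0.131

Material balance + equilibrium reduce to Σ zᵢ(Kᵢ−1)/(1+V/F(Kᵢ−1)) = 0.
g(0) = ΣzᵢKᵢ − 1 = 0.464 and g(1) = 1 − Σzᵢ/Kᵢ = -0.554, so a root lies in (0, 1).
Newton–Raphson from V/F = 0.49:
  V/F = 0.490: g = 0.0229, g' = -0.765 → V/F = 0.520
Converged at V/F = 0.520.
Compositions from xᵢ = zᵢ/(1+V/F(Kᵢ−1)), yᵢ = Kᵢxᵢ:
  isobutane: x = 0.042, y = 0.131
  1-butene: x = 0.062, y = 0.178
  n-butane: x = 0.243, y = 0.465
  acetone: x = 0.392, y = 0.161
  THF: x = 0.262, y = 0.066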